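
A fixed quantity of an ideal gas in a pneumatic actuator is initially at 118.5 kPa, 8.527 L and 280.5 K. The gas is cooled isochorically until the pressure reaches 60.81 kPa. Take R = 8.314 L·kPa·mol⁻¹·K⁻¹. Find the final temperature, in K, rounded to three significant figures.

V constant ⇒ P ∝ T: V₂ = V₁; T₂ = T₁·(P₂/P₁) = 143.9 K.

T₂ ≈ 144 K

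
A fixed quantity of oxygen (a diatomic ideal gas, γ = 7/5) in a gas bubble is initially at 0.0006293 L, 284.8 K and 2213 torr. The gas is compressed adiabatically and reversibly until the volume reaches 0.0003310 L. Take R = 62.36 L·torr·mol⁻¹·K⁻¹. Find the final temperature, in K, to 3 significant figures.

T₂ ≈ 368 K

Reversible adiabatic, γ = 7/5: T₂ = T₁·(V₁/V₂)^(γ−1) = 368.3 K; P₂ = P₁·(V₁/V₂)^γ = 5440 torr.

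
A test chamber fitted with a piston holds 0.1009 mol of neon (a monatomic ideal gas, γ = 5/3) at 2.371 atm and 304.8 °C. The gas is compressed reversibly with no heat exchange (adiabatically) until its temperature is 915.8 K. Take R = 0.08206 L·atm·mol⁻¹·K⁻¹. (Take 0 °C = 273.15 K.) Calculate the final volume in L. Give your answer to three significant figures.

Convert: T₁ = 578.0 K.
From PV = nRT: V₁ = nRT₁/P₁ = 2.018 L.
Reversible adiabatic, γ = 5/3: P₂ = P₁·(T₂/T₁)^(γ/(γ−1)) = 7.494 atm; V₂ = V₁·(T₁/T₂)^(1/(γ−1)) = 1.012 L.

V₂ ≈ 1.01 L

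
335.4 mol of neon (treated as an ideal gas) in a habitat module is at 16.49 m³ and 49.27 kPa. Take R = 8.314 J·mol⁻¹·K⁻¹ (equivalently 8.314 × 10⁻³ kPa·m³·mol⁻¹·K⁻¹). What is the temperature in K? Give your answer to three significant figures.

T ≈ 291 K

PV = nRT ⇒ T = PV/(nR) = (49.27 × 16.49) / (335.4 × 8.314 × 10⁻³)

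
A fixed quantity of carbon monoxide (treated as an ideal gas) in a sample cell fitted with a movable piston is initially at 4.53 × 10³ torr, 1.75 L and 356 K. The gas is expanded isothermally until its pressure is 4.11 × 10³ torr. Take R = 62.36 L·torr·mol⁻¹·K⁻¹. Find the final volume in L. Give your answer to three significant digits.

V₂ ≈ 1.93 L

T constant ⇒ Boyle's law P V = const: T₂ = T₁; V₂ = V₁·(P₁/P₂) = 1.929 L.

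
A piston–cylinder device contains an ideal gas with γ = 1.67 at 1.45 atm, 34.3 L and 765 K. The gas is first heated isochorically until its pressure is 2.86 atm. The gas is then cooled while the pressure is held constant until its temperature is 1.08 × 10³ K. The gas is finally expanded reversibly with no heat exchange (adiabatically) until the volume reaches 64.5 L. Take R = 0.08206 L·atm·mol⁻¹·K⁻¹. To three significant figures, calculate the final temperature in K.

T₄ ≈ 565 K

V constant ⇒ P ∝ T: V₂ = V₁; T₂ = T₁·(P₂/P₁) = 1509 K.
Isobaric, so V/T is constant: P₃ = P₂; V₃ = V₂·(T₃/T₂) = 24.55 L.
Adiabatic (γ = 1.67), T V^(γ−1) and P V^γ constant: T₄ = T₃·(V₃/V₄)^(γ−1) = 565.4 K; P₄ = P₃·(V₃/V₄)^γ = 0.5699 atm.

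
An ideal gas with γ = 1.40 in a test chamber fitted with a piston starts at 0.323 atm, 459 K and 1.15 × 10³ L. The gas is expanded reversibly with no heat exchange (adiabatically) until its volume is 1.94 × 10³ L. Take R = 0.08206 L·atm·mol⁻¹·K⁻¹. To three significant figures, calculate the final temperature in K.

Adiabatic (γ = 1.40), T V^(γ−1) and P V^γ constant: T₂ = T₁·(V₁/V₂)^(γ−1) = 372.4 K; P₂ = P₁·(V₁/V₂)^γ = 0.1553 atm.

T₂ ≈ 372 K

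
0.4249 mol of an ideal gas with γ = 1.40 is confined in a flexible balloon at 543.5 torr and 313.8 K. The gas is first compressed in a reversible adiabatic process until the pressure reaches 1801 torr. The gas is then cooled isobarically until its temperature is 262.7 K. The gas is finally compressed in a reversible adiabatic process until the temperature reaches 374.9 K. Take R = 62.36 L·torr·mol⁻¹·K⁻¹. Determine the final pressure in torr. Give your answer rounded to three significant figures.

From PV = nRT: V₁ = nRT₁/P₁ = 15.30 L.
Adiabatic (γ = 1.40), T V^(γ−1) and P V^γ constant: T₂ = T₁·(P₂/P₁)^((γ−1)/γ) = 441.9 K; V₂ = V₁·(P₁/P₂)^(1/γ) = 6.501 L.
P constant ⇒ V ∝ T: P₃ = P₂; V₃ = V₂·(T₃/T₂) = 3.865 L.
Adiabatic (γ = 1.40), T V^(γ−1) and P V^γ constant: P₄ = P₃·(T₄/T₃)^(γ/(γ−1)) = 6253 torr; V₄ = V₃·(T₃/T₄)^(1/(γ−1)) = 1.589 L.

P₄ ≈ 6.25e+03 torr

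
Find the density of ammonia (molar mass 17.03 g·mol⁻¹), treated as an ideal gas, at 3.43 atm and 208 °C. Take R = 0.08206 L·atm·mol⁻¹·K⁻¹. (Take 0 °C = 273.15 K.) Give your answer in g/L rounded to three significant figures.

ρ = PM/(RT) = (3.43 × 17.03) / (0.08206 × 481.1)

ρ ≈ 1.48 g/L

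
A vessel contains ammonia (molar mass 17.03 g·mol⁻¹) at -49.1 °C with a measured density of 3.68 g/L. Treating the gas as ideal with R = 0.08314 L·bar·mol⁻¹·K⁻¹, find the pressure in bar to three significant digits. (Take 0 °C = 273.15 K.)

P ≈ 4.03 bar

ρ = PM/(RT) ⇒ P = ρRT/M = (3.68 × 0.08314 × 224.0) / 17.03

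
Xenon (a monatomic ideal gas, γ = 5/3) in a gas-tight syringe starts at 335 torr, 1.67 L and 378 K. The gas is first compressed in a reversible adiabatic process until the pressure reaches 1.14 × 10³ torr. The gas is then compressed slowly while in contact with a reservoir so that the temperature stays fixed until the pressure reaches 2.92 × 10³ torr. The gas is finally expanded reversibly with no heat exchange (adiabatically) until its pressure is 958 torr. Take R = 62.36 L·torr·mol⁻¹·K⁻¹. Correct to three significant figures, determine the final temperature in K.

T₄ ≈ 395 K

Adiabatic (γ = 5/3), T V^(γ−1) and P V^γ constant: T₂ = T₁·(P₂/P₁)^((γ−1)/γ) = 616.9 K; V₂ = V₁·(P₁/P₂)^(1/γ) = 0.8009 L.
Isothermal, so P V is constant: T₃ = T₂; V₃ = V₂·(P₂/P₃) = 0.3127 L.
Reversible adiabatic, γ = 5/3: T₄ = T₃·(P₄/P₃)^((γ−1)/γ) = 395.0 K; V₄ = V₃·(P₃/P₄)^(1/γ) = 0.6103 L.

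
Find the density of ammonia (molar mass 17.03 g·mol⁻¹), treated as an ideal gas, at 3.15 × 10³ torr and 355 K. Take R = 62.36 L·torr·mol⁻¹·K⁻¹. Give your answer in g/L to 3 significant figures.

ρ ≈ 2.42 g/L

ρ = PM/(RT) = (3.15e+03 × 17.03) / (62.36 × 355.0)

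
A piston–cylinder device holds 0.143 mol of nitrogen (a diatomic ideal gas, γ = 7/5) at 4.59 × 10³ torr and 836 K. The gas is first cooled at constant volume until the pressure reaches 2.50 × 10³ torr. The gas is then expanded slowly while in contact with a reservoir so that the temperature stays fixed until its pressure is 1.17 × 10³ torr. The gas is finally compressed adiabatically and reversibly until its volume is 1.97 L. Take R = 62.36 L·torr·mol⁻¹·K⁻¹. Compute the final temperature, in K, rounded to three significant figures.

T₄ ≈ 571 K

From PV = nRT: V₁ = nRT₁/P₁ = 1.624 L.
V constant ⇒ P ∝ T: V₂ = V₁; T₂ = T₁·(P₂/P₁) = 455.3 K.
Isothermal, so P V is constant: T₃ = T₂; V₃ = V₂·(P₂/P₃) = 3.470 L.
Adiabatic (γ = 7/5), T V^(γ−1) and P V^γ constant: T₄ = T₃·(V₃/V₄)^(γ−1) = 571.1 K; P₄ = P₃·(V₃/V₄)^γ = 2585 torr.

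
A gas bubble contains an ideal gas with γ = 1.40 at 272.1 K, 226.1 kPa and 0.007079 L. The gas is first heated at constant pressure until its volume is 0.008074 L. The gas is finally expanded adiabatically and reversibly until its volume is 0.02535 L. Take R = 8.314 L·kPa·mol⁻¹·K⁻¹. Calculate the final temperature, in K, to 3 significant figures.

T₃ ≈ 196 K

P constant ⇒ V ∝ T: P₂ = P₁; T₂ = T₁·(V₂/V₁) = 310.3 K.
Reversible adiabatic, γ = 1.40: T₃ = T₂·(V₂/V₃)^(γ−1) = 196.4 K; P₃ = P₂·(V₂/V₃)^γ = 45.57 kPa.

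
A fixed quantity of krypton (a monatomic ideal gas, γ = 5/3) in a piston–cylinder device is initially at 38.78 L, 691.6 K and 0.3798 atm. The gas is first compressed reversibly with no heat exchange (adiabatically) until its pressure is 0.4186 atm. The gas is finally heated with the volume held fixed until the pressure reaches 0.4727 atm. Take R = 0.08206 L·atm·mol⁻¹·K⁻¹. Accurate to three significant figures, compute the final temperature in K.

Adiabatic (γ = 5/3), T V^(γ−1) and P V^γ constant: T₂ = T₁·(P₂/P₁)^((γ−1)/γ) = 719.0 K; V₂ = V₁·(P₁/P₂)^(1/γ) = 36.58 L.
Isochoric, so P/T is constant: V₃ = V₂; T₃ = T₂·(P₃/P₂) = 812.0 K.

T₃ ≈ 812 K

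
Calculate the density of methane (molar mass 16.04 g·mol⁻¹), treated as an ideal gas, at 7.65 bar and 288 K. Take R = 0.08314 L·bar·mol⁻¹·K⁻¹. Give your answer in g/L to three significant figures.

ρ = PM/(RT) = (7.65 × 16.04) / (0.08314 × 288.0)

ρ ≈ 5.12 g/L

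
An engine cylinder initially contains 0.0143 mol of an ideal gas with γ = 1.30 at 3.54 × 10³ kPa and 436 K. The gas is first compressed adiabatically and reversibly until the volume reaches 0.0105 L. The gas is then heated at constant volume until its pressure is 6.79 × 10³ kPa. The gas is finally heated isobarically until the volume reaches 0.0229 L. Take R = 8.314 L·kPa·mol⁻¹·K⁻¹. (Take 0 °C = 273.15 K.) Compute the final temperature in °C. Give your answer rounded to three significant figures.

From PV = nRT: V₁ = nRT₁/P₁ = 0.01464 L.
Reversible adiabatic, γ = 1.30: T₂ = T₁·(V₁/V₂)^(γ−1) = 481.7 K; P₂ = P₁·(V₁/V₂)^γ = 5455 kPa.
V constant ⇒ P ∝ T: V₃ = V₂; T₃ = T₂·(P₃/P₂) = 599.7 K.
Isobaric, so V/T is constant: P₄ = P₃; T₄ = T₃·(V₄/V₃) = 1308 K.

T₄ ≈ 1.03e+03 °C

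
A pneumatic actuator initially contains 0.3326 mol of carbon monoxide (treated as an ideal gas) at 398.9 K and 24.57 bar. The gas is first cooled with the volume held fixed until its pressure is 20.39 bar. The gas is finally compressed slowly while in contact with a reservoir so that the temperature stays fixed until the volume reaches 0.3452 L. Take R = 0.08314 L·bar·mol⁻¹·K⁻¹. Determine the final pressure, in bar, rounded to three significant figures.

P₃ ≈ 26.5 bar

From PV = nRT: V₁ = nRT₁/P₁ = 0.4489 L.
V constant ⇒ P ∝ T: V₂ = V₁; T₂ = T₁·(P₂/P₁) = 331.0 K.
Isothermal, so P V is constant: T₃ = T₂; P₃ = P₂·(V₂/V₃) = 26.52 bar.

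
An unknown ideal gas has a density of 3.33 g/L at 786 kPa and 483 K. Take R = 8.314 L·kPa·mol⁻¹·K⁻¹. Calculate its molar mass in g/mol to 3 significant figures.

M ≈ 17.0 g/mol

ρ = PM/(RT) ⇒ M = ρRT/P = (3.33 × 8.314 × 483.0) / 786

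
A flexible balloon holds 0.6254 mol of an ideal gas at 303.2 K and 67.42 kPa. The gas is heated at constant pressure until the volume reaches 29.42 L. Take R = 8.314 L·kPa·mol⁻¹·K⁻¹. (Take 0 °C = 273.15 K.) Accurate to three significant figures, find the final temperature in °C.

From PV = nRT: V₁ = nRT₁/P₁ = 23.38 L.
P constant ⇒ V ∝ T: P₂ = P₁; T₂ = T₁·(V₂/V₁) = 381.5 K.

T₂ ≈ 108 °C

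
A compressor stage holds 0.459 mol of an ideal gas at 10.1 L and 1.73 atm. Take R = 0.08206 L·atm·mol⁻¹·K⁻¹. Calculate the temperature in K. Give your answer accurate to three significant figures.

PV = nRT ⇒ T = PV/(nR) = (1.73 × 10.1) / (0.459 × 0.08206)

T ≈ 464 K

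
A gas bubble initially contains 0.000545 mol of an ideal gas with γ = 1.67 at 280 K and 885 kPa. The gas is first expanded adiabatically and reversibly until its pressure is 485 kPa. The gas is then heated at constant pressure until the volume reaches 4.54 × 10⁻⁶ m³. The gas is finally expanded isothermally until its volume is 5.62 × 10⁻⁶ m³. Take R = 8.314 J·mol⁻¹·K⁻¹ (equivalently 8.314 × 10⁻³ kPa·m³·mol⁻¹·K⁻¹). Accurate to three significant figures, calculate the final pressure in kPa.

P₄ ≈ 392 kPa

From PV = nRT: V₁ = nRT₁/P₁ = 1.434e-06 m³.
Adiabatic (γ = 1.67), T V^(γ−1) and P V^γ constant: T₂ = T₁·(P₂/P₁)^((γ−1)/γ) = 220.0 K; V₂ = V₁·(P₁/P₂)^(1/γ) = 2.055e-06 m³.
P constant ⇒ V ∝ T: P₃ = P₂; T₃ = T₂·(V₃/V₂) = 485.9 K.
Isothermal, so P V is constant: T₄ = T₃; P₄ = P₃·(V₃/V₄) = 391.8 kPa.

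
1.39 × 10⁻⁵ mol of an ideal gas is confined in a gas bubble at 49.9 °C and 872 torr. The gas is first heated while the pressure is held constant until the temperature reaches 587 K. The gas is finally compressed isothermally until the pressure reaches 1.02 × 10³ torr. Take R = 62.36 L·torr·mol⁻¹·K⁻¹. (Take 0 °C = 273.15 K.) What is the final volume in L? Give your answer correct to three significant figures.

Convert: T₁ = 323.0 K.
From PV = nRT: V₁ = nRT₁/P₁ = 0.0003211 L.
P constant ⇒ V ∝ T: P₂ = P₁; V₂ = V₁·(T₂/T₁) = 0.0005835 L.
T constant ⇒ Boyle's law P V = const: T₃ = T₂; V₃ = V₂·(P₂/P₃) = 0.0004988 L.

V₃ ≈ 0.000499 L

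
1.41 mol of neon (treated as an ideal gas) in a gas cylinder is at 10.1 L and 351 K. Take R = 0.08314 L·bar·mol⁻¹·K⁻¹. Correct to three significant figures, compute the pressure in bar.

P ≈ 4.07 bar

PV = nRT ⇒ P = nRT/V = (1.41 × 0.08314 × 351) / 10.1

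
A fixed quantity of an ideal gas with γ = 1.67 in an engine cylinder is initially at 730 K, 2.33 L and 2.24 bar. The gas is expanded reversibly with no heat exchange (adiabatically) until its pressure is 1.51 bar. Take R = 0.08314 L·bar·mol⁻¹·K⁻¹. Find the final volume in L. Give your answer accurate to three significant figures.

Adiabatic (γ = 1.67), T V^(γ−1) and P V^γ constant: T₂ = T₁·(P₂/P₁)^((γ−1)/γ) = 623.2 K; V₂ = V₁·(P₁/P₂)^(1/γ) = 2.951 L.

V₂ ≈ 2.95 L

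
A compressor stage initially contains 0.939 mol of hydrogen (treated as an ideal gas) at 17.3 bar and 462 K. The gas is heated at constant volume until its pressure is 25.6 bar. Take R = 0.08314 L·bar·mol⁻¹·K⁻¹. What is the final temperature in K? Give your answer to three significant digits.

From PV = nRT: V₁ = nRT₁/P₁ = 2.085 L.
Isochoric, so P/T is constant: V₂ = V₁; T₂ = T₁·(P₂/P₁) = 683.7 K.

T₂ ≈ 684 K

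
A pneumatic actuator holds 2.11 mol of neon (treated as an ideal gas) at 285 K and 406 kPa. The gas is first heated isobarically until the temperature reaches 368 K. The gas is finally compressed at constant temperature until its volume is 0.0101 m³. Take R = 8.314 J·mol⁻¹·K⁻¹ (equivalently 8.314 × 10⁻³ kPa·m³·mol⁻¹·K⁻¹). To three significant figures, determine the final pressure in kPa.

P₃ ≈ 639 kPa

From PV = nRT: V₁ = nRT₁/P₁ = 0.01231 m³.
P constant ⇒ V ∝ T: P₂ = P₁; V₂ = V₁·(T₂/T₁) = 0.01590 m³.
Isothermal, so P V is constant: T₃ = T₂; P₃ = P₂·(V₂/V₃) = 639.2 kPa.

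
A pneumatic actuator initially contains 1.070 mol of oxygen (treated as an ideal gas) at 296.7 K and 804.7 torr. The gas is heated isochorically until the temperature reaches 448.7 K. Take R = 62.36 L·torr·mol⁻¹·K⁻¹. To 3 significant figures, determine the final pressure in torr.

P₂ ≈ 1.22e+03 torr

From PV = nRT: V₁ = nRT₁/P₁ = 24.60 L.
V constant ⇒ P ∝ T: V₂ = V₁; P₂ = P₁·(T₂/T₁) = 1217 torr.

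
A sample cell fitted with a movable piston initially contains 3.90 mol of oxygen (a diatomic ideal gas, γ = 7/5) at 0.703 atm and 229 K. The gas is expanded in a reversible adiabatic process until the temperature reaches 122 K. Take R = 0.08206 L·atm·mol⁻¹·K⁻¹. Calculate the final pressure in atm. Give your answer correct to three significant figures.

From PV = nRT: V₁ = nRT₁/P₁ = 104.3 L.
Adiabatic (γ = 7/5), T V^(γ−1) and P V^γ constant: P₂ = P₁·(T₂/T₁)^(γ/(γ−1)) = 0.07759 atm; V₂ = V₁·(T₁/T₂)^(1/(γ−1)) = 503.2 L.

P₂ ≈ 0.0776 atm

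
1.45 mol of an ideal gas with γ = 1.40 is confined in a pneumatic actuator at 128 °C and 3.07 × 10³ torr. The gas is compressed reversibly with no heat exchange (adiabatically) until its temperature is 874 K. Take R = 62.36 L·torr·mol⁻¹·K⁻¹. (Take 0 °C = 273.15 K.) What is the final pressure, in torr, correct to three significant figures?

P₂ ≈ 4.69e+04 torr

Convert: T₁ = 401.1 K.
From PV = nRT: V₁ = nRT₁/P₁ = 11.82 L.
Adiabatic (γ = 1.40), T V^(γ−1) and P V^γ constant: P₂ = P₁·(T₂/T₁)^(γ/(γ−1)) = 4.687e+04 torr; V₂ = V₁·(T₁/T₂)^(1/(γ−1)) = 1.686 L.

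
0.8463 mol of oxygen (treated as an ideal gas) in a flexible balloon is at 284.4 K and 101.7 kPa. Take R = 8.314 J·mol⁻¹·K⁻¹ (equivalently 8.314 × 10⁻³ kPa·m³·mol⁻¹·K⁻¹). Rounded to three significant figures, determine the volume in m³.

V ≈ 0.0197 m³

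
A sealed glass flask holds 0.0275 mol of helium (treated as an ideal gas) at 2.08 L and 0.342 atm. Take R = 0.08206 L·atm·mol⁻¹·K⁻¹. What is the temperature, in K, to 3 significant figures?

T ≈ 315 K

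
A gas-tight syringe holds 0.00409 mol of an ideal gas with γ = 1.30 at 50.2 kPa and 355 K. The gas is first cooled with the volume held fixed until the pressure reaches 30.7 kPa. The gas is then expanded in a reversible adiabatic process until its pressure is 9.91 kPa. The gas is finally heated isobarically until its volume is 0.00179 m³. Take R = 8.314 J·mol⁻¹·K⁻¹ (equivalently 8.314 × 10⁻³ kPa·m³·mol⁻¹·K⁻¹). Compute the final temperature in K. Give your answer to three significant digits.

From PV = nRT: V₁ = nRT₁/P₁ = 0.0002405 m³.
V constant ⇒ P ∝ T: V₂ = V₁; T₂ = T₁·(P₂/P₁) = 217.1 K.
Adiabatic (γ = 1.30), T V^(γ−1) and P V^γ constant: T₃ = T₂·(P₃/P₂)^((γ−1)/γ) = 167.2 K; V₃ = V₂·(P₂/P₃)^(1/γ) = 0.0005739 m³.
Isobaric, so V/T is constant: P₄ = P₃; T₄ = T₃·(V₄/V₃) = 521.7 K.

T₄ ≈ 522 K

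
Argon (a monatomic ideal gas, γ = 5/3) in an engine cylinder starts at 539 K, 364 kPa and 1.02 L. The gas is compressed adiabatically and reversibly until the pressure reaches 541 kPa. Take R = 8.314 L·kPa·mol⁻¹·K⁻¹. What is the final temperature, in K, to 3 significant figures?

T₂ ≈ 632 K

Adiabatic (γ = 5/3), T V^(γ−1) and P V^γ constant: T₂ = T₁·(P₂/P₁)^((γ−1)/γ) = 631.6 K; V₂ = V₁·(P₁/P₂)^(1/γ) = 0.8042 L.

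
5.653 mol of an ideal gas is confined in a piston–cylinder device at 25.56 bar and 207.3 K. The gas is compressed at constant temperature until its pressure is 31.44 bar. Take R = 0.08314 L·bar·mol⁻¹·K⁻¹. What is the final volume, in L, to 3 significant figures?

From PV = nRT: V₁ = nRT₁/P₁ = 3.812 L.
Isothermal, so P V is constant: T₂ = T₁; V₂ = V₁·(P₁/P₂) = 3.099 L.

V₂ ≈ 3.10 L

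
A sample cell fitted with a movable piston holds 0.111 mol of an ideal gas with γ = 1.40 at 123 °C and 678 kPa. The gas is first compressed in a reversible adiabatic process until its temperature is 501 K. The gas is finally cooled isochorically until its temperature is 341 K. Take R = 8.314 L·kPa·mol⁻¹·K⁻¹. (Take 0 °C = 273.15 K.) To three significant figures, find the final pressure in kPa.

Convert: T₁ = 396.1 K.
From PV = nRT: V₁ = nRT₁/P₁ = 0.5392 L.
Adiabatic (γ = 1.40), T V^(γ−1) and P V^γ constant: P₂ = P₁·(T₂/T₁)^(γ/(γ−1)) = 1542 kPa; V₂ = V₁·(T₁/T₂)^(1/(γ−1)) = 0.2998 L.
V constant ⇒ P ∝ T: V₃ = V₂; P₃ = P₂·(T₃/T₂) = 1050 kPa.

P₃ ≈ 1.05e+03 kPa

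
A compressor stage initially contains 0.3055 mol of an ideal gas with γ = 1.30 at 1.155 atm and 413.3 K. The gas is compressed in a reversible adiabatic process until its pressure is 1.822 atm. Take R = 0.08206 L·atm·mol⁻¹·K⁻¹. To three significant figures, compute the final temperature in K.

T₂ ≈ 459 K

From PV = nRT: V₁ = nRT₁/P₁ = 8.971 L.
Reversible adiabatic, γ = 1.30: T₂ = T₁·(P₂/P₁)^((γ−1)/γ) = 459.1 K; V₂ = V₁·(P₁/P₂)^(1/γ) = 6.317 L.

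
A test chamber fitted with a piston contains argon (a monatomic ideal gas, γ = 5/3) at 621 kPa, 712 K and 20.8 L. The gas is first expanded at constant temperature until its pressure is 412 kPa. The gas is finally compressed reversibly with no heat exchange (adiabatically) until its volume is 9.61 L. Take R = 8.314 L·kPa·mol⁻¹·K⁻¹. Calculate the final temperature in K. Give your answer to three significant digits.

T constant ⇒ Boyle's law P V = const: T₂ = T₁; V₂ = V₁·(P₁/P₂) = 31.35 L.
Reversible adiabatic, γ = 5/3: T₃ = T₂·(V₂/V₃)^(γ−1) = 1566 K; P₃ = P₂·(V₂/V₃)^γ = 2957 kPa.

T₃ ≈ 1.57e+03 K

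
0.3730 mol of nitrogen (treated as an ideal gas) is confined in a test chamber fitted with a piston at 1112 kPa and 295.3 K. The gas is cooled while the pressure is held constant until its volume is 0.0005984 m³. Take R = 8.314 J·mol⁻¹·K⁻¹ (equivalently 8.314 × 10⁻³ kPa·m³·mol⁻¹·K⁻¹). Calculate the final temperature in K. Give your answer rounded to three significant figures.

From PV = nRT: V₁ = nRT₁/P₁ = 0.0008235 m³.
P constant ⇒ V ∝ T: P₂ = P₁; T₂ = T₁·(V₂/V₁) = 214.6 K.

T₂ ≈ 215 K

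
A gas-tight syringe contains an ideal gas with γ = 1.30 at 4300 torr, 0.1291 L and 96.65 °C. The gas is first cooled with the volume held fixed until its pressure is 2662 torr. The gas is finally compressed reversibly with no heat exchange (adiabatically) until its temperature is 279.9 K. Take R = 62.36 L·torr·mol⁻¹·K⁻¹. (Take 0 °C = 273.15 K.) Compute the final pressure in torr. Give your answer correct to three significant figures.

Convert: T₁ = 369.8 K.
Isochoric, so P/T is constant: V₂ = V₁; T₂ = T₁·(P₂/P₁) = 228.9 K.
Adiabatic (γ = 1.30), T V^(γ−1) and P V^γ constant: P₃ = P₂·(T₃/T₂)^(γ/(γ−1)) = 6361 torr; V₃ = V₂·(T₂/T₃)^(1/(γ−1)) = 0.06606 L.

P₃ ≈ 6.36e+03 torr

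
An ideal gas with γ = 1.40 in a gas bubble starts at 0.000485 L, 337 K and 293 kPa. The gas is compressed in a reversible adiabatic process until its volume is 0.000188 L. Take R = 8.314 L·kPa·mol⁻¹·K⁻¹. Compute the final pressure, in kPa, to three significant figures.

P₂ ≈ 1.10e+03 kPa

Adiabatic (γ = 1.40), T V^(γ−1) and P V^γ constant: T₂ = T₁·(V₁/V₂)^(γ−1) = 492.3 K; P₂ = P₁·(V₁/V₂)^γ = 1104 kPa.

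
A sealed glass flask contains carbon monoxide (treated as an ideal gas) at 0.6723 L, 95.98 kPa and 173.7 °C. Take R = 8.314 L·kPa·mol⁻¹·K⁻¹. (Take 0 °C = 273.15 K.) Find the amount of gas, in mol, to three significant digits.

Convert: T = 446.85 K.
PV = nRT ⇒ n = PV/(RT) = (95.98 × 0.6723) / (8.314 × 446.85)

n ≈ 0.0174 mol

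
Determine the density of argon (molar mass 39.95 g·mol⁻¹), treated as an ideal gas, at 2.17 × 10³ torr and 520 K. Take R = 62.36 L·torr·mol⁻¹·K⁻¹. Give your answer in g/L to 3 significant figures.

ρ = PM/(RT) = (2.17e+03 × 39.95) / (62.36 × 520.0)

ρ ≈ 2.67 g/L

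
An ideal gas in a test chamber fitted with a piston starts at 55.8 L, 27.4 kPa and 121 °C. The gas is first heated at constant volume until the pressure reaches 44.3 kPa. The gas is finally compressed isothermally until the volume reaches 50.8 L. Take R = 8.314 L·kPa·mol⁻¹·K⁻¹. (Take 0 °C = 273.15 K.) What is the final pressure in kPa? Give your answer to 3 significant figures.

Convert: T₁ = 394.1 K.
V constant ⇒ P ∝ T: V₂ = V₁; T₂ = T₁·(P₂/P₁) = 637.3 K.
T constant ⇒ Boyle's law P V = const: T₃ = T₂; P₃ = P₂·(V₂/V₃) = 48.66 kPa.

P₃ ≈ 48.7 kPa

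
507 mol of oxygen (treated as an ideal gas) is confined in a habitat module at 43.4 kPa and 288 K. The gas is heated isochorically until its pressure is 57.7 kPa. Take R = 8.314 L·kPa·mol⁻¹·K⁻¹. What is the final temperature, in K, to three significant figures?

From PV = nRT: V₁ = nRT₁/P₁ = 2.797e+04 L.
Isochoric, so P/T is constant: V₂ = V₁; T₂ = T₁·(P₂/P₁) = 382.9 K.

T₂ ≈ 383 K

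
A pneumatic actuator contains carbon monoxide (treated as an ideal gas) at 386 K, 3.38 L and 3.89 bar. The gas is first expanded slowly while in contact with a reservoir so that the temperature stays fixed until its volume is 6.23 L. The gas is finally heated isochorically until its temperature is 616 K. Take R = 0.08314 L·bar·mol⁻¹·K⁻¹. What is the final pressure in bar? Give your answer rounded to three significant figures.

P₃ ≈ 3.37 bar

Isothermal, so P V is constant: T₂ = T₁; P₂ = P₁·(V₁/V₂) = 2.110 bar.
V constant ⇒ P ∝ T: V₃ = V₂; P₃ = P₂·(T₃/T₂) = 3.368 bar.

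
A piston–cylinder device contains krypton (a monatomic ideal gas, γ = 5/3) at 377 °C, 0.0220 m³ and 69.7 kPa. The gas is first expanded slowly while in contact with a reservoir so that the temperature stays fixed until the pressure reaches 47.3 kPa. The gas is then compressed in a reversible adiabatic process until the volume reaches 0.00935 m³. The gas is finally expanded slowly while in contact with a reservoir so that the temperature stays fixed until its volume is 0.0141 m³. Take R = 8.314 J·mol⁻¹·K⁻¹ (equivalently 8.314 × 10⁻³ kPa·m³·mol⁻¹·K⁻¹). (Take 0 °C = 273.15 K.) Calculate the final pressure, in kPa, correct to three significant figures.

P₄ ≈ 249 kPa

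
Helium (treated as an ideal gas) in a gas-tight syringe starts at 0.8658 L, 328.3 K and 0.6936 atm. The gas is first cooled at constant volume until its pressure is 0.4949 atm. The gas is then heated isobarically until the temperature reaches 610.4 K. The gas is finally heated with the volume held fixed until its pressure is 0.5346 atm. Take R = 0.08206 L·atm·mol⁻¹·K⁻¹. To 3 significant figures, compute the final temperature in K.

T₄ ≈ 659 K

Isochoric, so P/T is constant: V₂ = V₁; T₂ = T₁·(P₂/P₁) = 234.2 K.
P constant ⇒ V ∝ T: P₃ = P₂; V₃ = V₂·(T₃/T₂) = 2.256 L.
Isochoric, so P/T is constant: V₄ = V₃; T₄ = T₃·(P₄/P₃) = 659.4 K.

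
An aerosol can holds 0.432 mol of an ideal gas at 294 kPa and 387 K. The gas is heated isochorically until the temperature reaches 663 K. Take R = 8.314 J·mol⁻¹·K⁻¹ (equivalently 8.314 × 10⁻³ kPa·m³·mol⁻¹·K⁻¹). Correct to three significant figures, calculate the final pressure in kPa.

P₂ ≈ 504 kPa

From PV = nRT: V₁ = nRT₁/P₁ = 0.004728 m³.
Isochoric, so P/T is constant: V₂ = V₁; P₂ = P₁·(T₂/T₁) = 503.7 kPa.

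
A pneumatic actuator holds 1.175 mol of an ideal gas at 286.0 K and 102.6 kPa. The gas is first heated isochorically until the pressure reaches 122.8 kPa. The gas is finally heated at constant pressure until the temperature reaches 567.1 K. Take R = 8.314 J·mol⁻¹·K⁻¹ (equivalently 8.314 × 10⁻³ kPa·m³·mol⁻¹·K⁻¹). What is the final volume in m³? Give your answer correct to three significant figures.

From PV = nRT: V₁ = nRT₁/P₁ = 0.02723 m³.
V constant ⇒ P ∝ T: V₂ = V₁; T₂ = T₁·(P₂/P₁) = 342.3 K.
Isobaric, so V/T is constant: P₃ = P₂; V₃ = V₂·(T₃/T₂) = 0.04511 m³.

V₃ ≈ 0.0451 m³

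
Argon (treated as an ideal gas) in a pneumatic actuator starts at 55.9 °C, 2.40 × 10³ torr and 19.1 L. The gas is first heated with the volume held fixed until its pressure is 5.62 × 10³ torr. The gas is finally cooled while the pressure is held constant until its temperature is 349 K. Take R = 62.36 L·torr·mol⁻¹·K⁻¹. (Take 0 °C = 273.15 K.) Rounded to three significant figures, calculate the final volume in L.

V₃ ≈ 8.65 L

Convert: T₁ = 329.0 K.
Isochoric, so P/T is constant: V₂ = V₁; T₂ = T₁·(P₂/P₁) = 770.5 K.
Isobaric, so V/T is constant: P₃ = P₂; V₃ = V₂·(T₃/T₂) = 8.651 L.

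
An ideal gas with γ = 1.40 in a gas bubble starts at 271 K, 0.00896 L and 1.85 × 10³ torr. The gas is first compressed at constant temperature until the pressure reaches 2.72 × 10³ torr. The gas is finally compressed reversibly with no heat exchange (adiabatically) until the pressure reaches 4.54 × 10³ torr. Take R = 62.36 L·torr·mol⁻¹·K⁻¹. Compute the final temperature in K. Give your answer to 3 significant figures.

Isothermal, so P V is constant: T₂ = T₁; V₂ = V₁·(P₁/P₂) = 0.006094 L.
Adiabatic (γ = 1.40), T V^(γ−1) and P V^γ constant: T₃ = T₂·(P₃/P₂)^((γ−1)/γ) = 313.7 K; V₃ = V₂·(P₂/P₃)^(1/γ) = 0.004227 L.

T₃ ≈ 314 K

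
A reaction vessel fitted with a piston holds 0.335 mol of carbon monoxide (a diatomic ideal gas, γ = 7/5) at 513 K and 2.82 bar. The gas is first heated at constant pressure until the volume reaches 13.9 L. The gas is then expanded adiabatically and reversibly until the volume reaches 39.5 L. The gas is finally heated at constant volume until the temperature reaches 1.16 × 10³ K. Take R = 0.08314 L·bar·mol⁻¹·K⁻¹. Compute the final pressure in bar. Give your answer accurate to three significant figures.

P₄ ≈ 0.818 bar

From PV = nRT: V₁ = nRT₁/P₁ = 5.067 L.
P constant ⇒ V ∝ T: P₂ = P₁; T₂ = T₁·(V₂/V₁) = 1407 K.
Reversible adiabatic, γ = 7/5: T₃ = T₂·(V₂/V₃)^(γ−1) = 926.8 K; P₃ = P₂·(V₂/V₃)^γ = 0.6535 bar.
V constant ⇒ P ∝ T: V₄ = V₃; P₄ = P₃·(T₄/T₃) = 0.8179 bar.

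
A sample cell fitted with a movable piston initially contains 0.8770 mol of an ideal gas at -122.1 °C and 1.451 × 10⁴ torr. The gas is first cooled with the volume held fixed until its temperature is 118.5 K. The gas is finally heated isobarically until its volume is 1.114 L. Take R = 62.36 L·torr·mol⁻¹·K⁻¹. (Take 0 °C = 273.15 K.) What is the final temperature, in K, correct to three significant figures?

T₃ ≈ 232 K

Convert: T₁ = 151.0 K.
From PV = nRT: V₁ = nRT₁/P₁ = 0.5693 L.
V constant ⇒ P ∝ T: V₂ = V₁; P₂ = P₁·(T₂/T₁) = 1.138e+04 torr.
Isobaric, so V/T is constant: P₃ = P₂; T₃ = T₂·(V₃/V₂) = 231.9 K.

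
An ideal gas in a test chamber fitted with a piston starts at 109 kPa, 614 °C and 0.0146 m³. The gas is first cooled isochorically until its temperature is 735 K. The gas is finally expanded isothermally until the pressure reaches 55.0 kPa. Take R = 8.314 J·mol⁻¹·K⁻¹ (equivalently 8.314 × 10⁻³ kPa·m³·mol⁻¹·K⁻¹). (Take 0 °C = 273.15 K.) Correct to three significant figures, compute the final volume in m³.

V₃ ≈ 0.0240 m³

Convert: T₁ = 887.1 K.
V constant ⇒ P ∝ T: V₂ = V₁; P₂ = P₁·(T₂/T₁) = 90.31 kPa.
Isothermal, so P V is constant: T₃ = T₂; V₃ = V₂·(P₂/P₃) = 0.02397 m³.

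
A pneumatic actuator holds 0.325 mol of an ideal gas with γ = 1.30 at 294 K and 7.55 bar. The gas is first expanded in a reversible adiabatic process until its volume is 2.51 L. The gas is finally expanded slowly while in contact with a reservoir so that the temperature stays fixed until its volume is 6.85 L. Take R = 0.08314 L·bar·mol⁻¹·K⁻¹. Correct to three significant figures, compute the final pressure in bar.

P₃ ≈ 0.893 bar

From PV = nRT: V₁ = nRT₁/P₁ = 1.052 L.
Reversible adiabatic, γ = 1.30: T₂ = T₁·(V₁/V₂)^(γ−1) = 226.5 K; P₂ = P₁·(V₁/V₂)^γ = 2.438 bar.
Isothermal, so P V is constant: T₃ = T₂; P₃ = P₂·(V₂/V₃) = 0.8935 bar.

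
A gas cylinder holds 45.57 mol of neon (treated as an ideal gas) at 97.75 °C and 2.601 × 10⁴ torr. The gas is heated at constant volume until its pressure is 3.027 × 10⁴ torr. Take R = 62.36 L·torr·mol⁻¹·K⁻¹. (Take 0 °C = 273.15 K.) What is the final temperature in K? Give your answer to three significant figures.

T₂ ≈ 432 K

Convert: T₁ = 370.9 K.
From PV = nRT: V₁ = nRT₁/P₁ = 40.52 L.
V constant ⇒ P ∝ T: V₂ = V₁; T₂ = T₁·(P₂/P₁) = 431.6 K.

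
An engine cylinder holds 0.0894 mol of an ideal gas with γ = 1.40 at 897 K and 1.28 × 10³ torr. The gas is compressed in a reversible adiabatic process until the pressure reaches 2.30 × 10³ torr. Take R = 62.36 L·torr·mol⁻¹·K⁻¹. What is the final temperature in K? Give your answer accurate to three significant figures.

From PV = nRT: V₁ = nRT₁/P₁ = 3.907 L.
Reversible adiabatic, γ = 1.40: T₂ = T₁·(P₂/P₁)^((γ−1)/γ) = 1061 K; V₂ = V₁·(P₁/P₂)^(1/γ) = 2.571 L.

T₂ ≈ 1.06e+03 K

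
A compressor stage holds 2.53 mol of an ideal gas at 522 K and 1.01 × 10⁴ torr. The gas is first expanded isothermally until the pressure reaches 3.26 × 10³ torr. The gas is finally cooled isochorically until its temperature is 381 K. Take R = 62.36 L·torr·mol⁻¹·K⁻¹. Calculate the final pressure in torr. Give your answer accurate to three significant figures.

From PV = nRT: V₁ = nRT₁/P₁ = 8.154 L.
T constant ⇒ Boyle's law P V = const: T₂ = T₁; V₂ = V₁·(P₁/P₂) = 25.26 L.
Isochoric, so P/T is constant: V₃ = V₂; P₃ = P₂·(T₃/T₂) = 2379 torr.

P₃ ≈ 2.38e+03 torr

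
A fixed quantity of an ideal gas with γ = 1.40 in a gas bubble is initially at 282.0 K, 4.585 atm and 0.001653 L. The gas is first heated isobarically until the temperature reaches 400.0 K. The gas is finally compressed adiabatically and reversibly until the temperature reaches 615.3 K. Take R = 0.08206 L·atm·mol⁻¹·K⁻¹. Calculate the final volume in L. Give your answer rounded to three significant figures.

V₃ ≈ 0.000799 L

Isobaric, so V/T is constant: P₂ = P₁; V₂ = V₁·(T₂/T₁) = 0.002345 L.
Reversible adiabatic, γ = 1.40: P₃ = P₂·(T₃/T₂)^(γ/(γ−1)) = 20.70 atm; V₃ = V₂·(T₂/T₃)^(1/(γ−1)) = 0.0007989 L.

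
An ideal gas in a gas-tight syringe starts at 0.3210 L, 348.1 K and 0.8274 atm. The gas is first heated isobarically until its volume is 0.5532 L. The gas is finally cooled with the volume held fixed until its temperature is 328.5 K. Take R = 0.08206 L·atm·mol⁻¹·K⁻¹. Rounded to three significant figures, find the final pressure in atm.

P constant ⇒ V ∝ T: P₂ = P₁; T₂ = T₁·(V₂/V₁) = 599.9 K.
Isochoric, so P/T is constant: V₃ = V₂; P₃ = P₂·(T₃/T₂) = 0.4531 atm.

P₃ ≈ 0.453 atm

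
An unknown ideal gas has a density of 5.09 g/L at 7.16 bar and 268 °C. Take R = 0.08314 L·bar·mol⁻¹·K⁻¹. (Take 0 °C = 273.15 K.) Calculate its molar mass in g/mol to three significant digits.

M ≈ 32.0 g/mol

ρ = PM/(RT) ⇒ M = ρRT/P = (5.09 × 0.08314 × 541.1) / 7.16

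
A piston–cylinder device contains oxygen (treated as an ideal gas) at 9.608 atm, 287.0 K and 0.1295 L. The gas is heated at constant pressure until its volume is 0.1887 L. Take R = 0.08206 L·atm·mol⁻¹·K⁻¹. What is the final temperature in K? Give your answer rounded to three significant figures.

P constant ⇒ V ∝ T: P₂ = P₁; T₂ = T₁·(V₂/V₁) = 418.2 K.

T₂ ≈ 418 K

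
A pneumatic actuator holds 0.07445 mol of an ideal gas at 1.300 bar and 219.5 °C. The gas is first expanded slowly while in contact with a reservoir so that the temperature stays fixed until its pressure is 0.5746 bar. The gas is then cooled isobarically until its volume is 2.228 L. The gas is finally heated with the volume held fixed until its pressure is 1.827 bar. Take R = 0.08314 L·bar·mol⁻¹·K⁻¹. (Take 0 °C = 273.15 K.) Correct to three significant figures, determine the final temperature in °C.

Convert: T₁ = 492.6 K.
From PV = nRT: V₁ = nRT₁/P₁ = 2.346 L.
Isothermal, so P V is constant: T₂ = T₁; V₂ = V₁·(P₁/P₂) = 5.307 L.
Isobaric, so V/T is constant: P₃ = P₂; T₃ = T₂·(V₃/V₂) = 206.8 K.
Isochoric, so P/T is constant: V₄ = V₃; T₄ = T₃·(P₄/P₃) = 657.6 K.

T₄ ≈ 384 °C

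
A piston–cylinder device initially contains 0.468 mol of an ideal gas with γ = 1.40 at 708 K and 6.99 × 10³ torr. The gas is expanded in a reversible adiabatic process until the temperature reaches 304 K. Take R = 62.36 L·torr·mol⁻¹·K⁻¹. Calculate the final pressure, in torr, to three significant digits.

From PV = nRT: V₁ = nRT₁/P₁ = 2.956 L.
Adiabatic (γ = 1.40), T V^(γ−1) and P V^γ constant: P₂ = P₁·(T₂/T₁)^(γ/(γ−1)) = 362.6 torr; V₂ = V₁·(T₁/T₂)^(1/(γ−1)) = 24.47 L.

P₂ ≈ 363 torr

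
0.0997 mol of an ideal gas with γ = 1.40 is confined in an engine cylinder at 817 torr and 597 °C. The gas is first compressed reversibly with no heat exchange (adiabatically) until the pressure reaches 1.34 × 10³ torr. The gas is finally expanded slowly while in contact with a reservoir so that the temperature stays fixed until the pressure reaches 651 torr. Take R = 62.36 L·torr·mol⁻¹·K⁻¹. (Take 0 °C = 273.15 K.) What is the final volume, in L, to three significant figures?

Convert: T₁ = 870.1 K.
From PV = nRT: V₁ = nRT₁/P₁ = 6.622 L.
Reversible adiabatic, γ = 1.40: T₂ = T₁·(P₂/P₁)^((γ−1)/γ) = 1002 K; V₂ = V₁·(P₁/P₂)^(1/γ) = 4.650 L.
Isothermal, so P V is constant: T₃ = T₂; V₃ = V₂·(P₂/P₃) = 9.572 L.

V₃ ≈ 9.57 L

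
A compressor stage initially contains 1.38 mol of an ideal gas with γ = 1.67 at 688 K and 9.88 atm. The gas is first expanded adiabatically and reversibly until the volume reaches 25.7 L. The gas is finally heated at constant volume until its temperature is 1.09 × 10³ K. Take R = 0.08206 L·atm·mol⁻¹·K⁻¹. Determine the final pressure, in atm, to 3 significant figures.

P₃ ≈ 4.80 atm

From PV = nRT: V₁ = nRT₁/P₁ = 7.886 L.
Adiabatic (γ = 1.67), T V^(γ−1) and P V^γ constant: T₂ = T₁·(V₁/V₂)^(γ−1) = 311.8 K; P₂ = P₁·(V₁/V₂)^γ = 1.374 atm.
Isochoric, so P/T is constant: V₃ = V₂; P₃ = P₂·(T₃/T₂) = 4.803 atm.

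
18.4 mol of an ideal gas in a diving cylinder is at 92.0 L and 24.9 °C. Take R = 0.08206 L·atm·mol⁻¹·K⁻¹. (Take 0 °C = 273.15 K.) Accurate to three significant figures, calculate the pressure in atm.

Convert: T = 298.05 K.
PV = nRT ⇒ P = nRT/V = (18.4 × 0.08206 × 298.05) / 92.0

P ≈ 4.89 atm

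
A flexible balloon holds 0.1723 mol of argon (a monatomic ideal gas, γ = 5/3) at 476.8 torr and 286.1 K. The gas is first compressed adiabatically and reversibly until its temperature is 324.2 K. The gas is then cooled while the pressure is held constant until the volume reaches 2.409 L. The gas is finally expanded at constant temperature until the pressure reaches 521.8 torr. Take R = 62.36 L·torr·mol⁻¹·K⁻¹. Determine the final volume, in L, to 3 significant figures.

V₄ ≈ 3.01 L

From PV = nRT: V₁ = nRT₁/P₁ = 6.447 L.
Adiabatic (γ = 5/3), T V^(γ−1) and P V^γ constant: P₂ = P₁·(T₂/T₁)^(γ/(γ−1)) = 651.7 torr; V₂ = V₁·(T₁/T₂)^(1/(γ−1)) = 5.345 L.
P constant ⇒ V ∝ T: P₃ = P₂; T₃ = T₂·(V₃/V₂) = 146.1 K.
Isothermal, so P V is constant: T₄ = T₃; V₄ = V₃·(P₃/P₄) = 3.009 L.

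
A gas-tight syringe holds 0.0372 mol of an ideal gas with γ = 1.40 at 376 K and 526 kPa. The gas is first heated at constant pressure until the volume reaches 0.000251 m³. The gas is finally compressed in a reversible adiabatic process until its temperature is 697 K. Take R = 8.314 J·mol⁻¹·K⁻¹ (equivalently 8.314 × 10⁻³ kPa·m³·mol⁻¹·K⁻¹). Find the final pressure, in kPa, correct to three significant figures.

P₃ ≈ 2.93e+03 kPa

From PV = nRT: V₁ = nRT₁/P₁ = 0.0002211 m³.
P constant ⇒ V ∝ T: P₂ = P₁; T₂ = T₁·(V₂/V₁) = 426.9 K.
Reversible adiabatic, γ = 1.40: P₃ = P₂·(T₃/T₂)^(γ/(γ−1)) = 2926 kPa; V₃ = V₂·(T₂/T₃)^(1/(γ−1)) = 7.368e-05 m³.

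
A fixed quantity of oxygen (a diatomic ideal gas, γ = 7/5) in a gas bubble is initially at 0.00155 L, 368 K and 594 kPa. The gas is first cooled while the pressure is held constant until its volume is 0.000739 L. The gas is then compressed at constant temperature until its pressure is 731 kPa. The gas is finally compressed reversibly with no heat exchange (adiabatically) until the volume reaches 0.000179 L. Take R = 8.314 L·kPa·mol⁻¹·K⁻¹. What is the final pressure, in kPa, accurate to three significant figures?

Isobaric, so V/T is constant: P₂ = P₁; T₂ = T₁·(V₂/V₁) = 175.5 K.
Isothermal, so P V is constant: T₃ = T₂; V₃ = V₂·(P₂/P₃) = 0.0006005 L.
Reversible adiabatic, γ = 7/5: T₄ = T₃·(V₃/V₄)^(γ−1) = 284.7 K; P₄ = P₃·(V₃/V₄)^γ = 3980 kPa.

P₄ ≈ 3.98e+03 kPa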